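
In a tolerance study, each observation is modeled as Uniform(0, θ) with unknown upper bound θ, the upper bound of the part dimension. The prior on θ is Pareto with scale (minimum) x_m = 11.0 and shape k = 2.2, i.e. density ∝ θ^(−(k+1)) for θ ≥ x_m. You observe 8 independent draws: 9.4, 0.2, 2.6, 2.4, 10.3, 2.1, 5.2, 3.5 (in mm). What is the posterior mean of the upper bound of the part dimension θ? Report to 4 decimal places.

A Pareto(scale x_m, shape k) prior on the upper bound θ of Uniform(0, θ) is conjugate: posterior is Pareto(max(x_m, max xᵢ), k + n).
Sample maximum = 10.3; prior scale x_m = 11.0 → posterior scale = max = 11.0.
Posterior shape = 2.2 + 8 = 10.2.
E[θ|data] = k·x_m/(k−1) = 10.2·11.0/9.2 = 12.1957.

12.1957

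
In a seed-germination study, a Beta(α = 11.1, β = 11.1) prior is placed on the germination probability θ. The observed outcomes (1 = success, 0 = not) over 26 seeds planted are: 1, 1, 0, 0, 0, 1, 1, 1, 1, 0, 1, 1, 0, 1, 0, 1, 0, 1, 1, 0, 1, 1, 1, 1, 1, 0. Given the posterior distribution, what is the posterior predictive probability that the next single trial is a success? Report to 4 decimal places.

The Beta prior is conjugate to a Binomial/Bernoulli likelihood; the update adds successes to α and failures to β.
Posterior: Beta(α+k, β+n−k) = Beta(11.1+17, 11.1+9) = Beta(28.1, 20.1).
For a single future Bernoulli trial, P(success | data) = α/(α+β) = 0.5830.

0.5830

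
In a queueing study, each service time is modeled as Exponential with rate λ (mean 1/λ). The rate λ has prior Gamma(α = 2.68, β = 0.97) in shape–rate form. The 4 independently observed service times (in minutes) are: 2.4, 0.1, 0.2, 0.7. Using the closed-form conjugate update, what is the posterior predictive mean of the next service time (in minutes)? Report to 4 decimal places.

With a Gamma(shape α, rate β) prior on the exponential rate λ, the posterior after n observations with total T = Σxᵢ is Gamma(α+n, β+T).
Sum of observations T = 3.4 minutes; n = 4.
Posterior: Gamma(2.68+4, 0.97+3.4) = Gamma(6.68, 4.37).
The predictive distribution for the next observation is Lomax; its mean is β/(α−1) = 4.37/5.68 = 0.7694.

0.7694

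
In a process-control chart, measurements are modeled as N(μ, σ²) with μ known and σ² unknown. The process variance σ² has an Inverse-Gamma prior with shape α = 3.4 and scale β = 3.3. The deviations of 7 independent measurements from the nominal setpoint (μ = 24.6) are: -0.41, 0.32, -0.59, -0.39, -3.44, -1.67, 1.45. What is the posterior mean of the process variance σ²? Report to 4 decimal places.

2.0420

With known mean μ and an Inverse-Gamma(α, β) prior on σ², the Normal likelihood is conjugate: posterior is Inv-Gamma(α + n/2, β + Σ(xᵢ−μ)²/2).
Σ(xᵢ−μ)² = (-0.41)² + (0.32)² + (-0.59)² + (-0.39)² + (-3.44)² + (-1.67)² + (1.45)² = 17.4957.
Posterior: Inv-Gamma(3.4 + 7/2, 3.3 + 17.4957/2) = Inv-Gamma(6.90, 12.04785).
E[σ²|data] = β/(α−1) = 12.04785/5.90 = 2.0420.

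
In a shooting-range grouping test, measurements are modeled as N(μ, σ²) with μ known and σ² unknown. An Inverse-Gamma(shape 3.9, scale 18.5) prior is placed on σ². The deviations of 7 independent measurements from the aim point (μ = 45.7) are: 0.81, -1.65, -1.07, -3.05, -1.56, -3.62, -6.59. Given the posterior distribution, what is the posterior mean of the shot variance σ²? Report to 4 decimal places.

With known mean μ and an Inverse-Gamma(α, β) prior on σ², the Normal likelihood is conjugate: posterior is Inv-Gamma(α + n/2, β + Σ(xᵢ−μ)²/2).
Σ(xᵢ−μ)² = (0.81)² + (-1.65)² + (-1.07)² + (-3.05)² + (-1.56)² + (-3.62)² + (-6.59)² = 72.7921.
Posterior: Inv-Gamma(3.9 + 7/2, 18.5 + 72.7921/2) = Inv-Gamma(7.40, 54.89605).
E[σ²|data] = β/(α−1) = 54.89605/6.40 = 8.5775.

8.5775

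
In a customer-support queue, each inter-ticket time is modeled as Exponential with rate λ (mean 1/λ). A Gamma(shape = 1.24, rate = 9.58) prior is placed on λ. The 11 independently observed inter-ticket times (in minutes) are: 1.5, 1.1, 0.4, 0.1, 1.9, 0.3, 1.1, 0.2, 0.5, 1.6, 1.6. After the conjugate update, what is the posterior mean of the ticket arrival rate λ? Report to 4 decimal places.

0.6157

With a Gamma(shape α, rate β) prior on the exponential rate λ, the posterior after n observations with total T = Σxᵢ is Gamma(α+n, β+T).
Sum of observations T = 10.3 minutes; n = 11.
Posterior: Gamma(1.24+11, 9.58+10.3) = Gamma(12.24, 19.88).
Posterior mean of λ = α/β = 12.24/19.88 = 0.6157.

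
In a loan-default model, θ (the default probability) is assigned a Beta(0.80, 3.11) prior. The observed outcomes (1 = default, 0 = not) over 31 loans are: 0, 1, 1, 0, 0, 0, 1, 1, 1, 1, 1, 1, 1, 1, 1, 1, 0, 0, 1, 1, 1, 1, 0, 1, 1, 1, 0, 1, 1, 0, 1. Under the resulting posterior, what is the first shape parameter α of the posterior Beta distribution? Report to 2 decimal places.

22.80

The Beta prior is conjugate to a Binomial/Bernoulli likelihood; the update adds successes to α and failures to β.
Posterior: Beta(α+k, β+n−k) = Beta(0.80+22, 3.11+9) = Beta(22.80, 12.11).
Posterior α = 22.80.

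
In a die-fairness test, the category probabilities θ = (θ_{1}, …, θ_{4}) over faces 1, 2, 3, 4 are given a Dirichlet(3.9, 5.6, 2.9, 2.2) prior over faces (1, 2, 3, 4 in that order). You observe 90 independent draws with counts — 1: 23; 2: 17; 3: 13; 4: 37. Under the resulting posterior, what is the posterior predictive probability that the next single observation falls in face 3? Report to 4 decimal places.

The Dirichlet prior is conjugate to the Multinomial likelihood: each posterior αⱼ = prior αⱼ + observed count nⱼ.
Posterior concentration: (26.9, 22.6, 15.9, 39.2), total = 104.6.
P(next = 3 | data) = α_{3}/Σα = 0.1520.

0.1520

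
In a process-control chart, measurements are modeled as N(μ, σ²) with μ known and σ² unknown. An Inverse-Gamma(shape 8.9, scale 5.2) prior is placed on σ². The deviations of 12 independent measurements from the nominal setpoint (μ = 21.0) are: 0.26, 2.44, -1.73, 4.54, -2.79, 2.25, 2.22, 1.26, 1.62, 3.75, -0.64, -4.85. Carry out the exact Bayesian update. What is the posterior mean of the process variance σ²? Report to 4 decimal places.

With known mean μ and an Inverse-Gamma(α, β) prior on σ², the Normal likelihood is conjugate: posterior is Inv-Gamma(α + n/2, β + Σ(xᵢ−μ)²/2).
Σ(xᵢ−μ)² = (0.26)² + (2.44)² + (-1.73)² + (4.54)² + (-2.79)² + (2.25)² + (2.22)² + (1.26)² + (1.62)² + (3.75)² + (-0.64)² + (-4.85)² = 89.6073.
Posterior: Inv-Gamma(8.9 + 12/2, 5.2 + 89.6073/2) = Inv-Gamma(14.90, 50.00365).
E[σ²|data] = β/(α−1) = 50.00365/13.90 = 3.5974.

3.5974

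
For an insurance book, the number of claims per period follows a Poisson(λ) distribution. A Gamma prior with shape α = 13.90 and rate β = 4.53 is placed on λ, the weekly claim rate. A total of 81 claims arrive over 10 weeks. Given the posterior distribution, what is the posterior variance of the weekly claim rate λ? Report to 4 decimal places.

0.4495

With a Gamma(shape α, rate β) prior, the Poisson likelihood is conjugate: the posterior is Gamma(α + ΣXᵢ, β + n).
Posterior: Gamma(α+S, β+n) = Gamma(13.90+81, 4.53+10) = Gamma(94.90, 14.53).
Var = α/β² = 94.90/14.53² = 0.4495.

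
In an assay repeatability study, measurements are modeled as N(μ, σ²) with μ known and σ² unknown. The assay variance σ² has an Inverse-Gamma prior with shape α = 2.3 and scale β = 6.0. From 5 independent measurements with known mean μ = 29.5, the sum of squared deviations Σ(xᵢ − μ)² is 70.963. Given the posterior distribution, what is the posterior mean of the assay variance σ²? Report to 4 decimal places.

10.9162

With known mean μ and an Inverse-Gamma(α, β) prior on σ², the Normal likelihood is conjugate: posterior is Inv-Gamma(α + n/2, β + Σ(xᵢ−μ)²/2).
Posterior: Inv-Gamma(2.3 + 5/2, 6.0 + 70.963/2) = Inv-Gamma(4.80, 41.4815).
E[σ²|data] = β/(α−1) = 41.4815/3.80 = 10.9162.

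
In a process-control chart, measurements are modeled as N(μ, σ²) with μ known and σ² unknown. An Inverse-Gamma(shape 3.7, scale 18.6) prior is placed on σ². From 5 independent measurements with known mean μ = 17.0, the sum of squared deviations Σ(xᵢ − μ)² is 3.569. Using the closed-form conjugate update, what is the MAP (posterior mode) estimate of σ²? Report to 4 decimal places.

With known mean μ and an Inverse-Gamma(α, β) prior on σ², the Normal likelihood is conjugate: posterior is Inv-Gamma(α + n/2, β + Σ(xᵢ−μ)²/2).
Posterior: Inv-Gamma(3.7 + 5/2, 18.6 + 3.569/2) = Inv-Gamma(6.20, 20.3845).
Mode = β/(α+1) = 20.3845/7.20 = 2.8312.

2.8312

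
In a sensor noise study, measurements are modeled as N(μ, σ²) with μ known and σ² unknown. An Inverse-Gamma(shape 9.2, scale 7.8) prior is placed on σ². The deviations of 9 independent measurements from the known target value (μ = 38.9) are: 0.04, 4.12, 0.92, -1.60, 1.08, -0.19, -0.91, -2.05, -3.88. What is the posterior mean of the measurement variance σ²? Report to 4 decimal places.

2.2547

With known mean μ and an Inverse-Gamma(α, β) prior on σ², the Normal likelihood is conjugate: posterior is Inv-Gamma(α + n/2, β + Σ(xᵢ−μ)²/2).
Σ(xᵢ−μ)² = (0.04)² + (4.12)² + (0.92)² + (-1.60)² + (1.08)² + (-0.19)² + (-0.91)² + (-2.05)² + (-3.88)² = 41.6699.
Posterior: Inv-Gamma(9.2 + 9/2, 7.8 + 41.6699/2) = Inv-Gamma(13.70, 28.63495).
E[σ²|data] = β/(α−1) = 28.63495/12.70 = 2.2547.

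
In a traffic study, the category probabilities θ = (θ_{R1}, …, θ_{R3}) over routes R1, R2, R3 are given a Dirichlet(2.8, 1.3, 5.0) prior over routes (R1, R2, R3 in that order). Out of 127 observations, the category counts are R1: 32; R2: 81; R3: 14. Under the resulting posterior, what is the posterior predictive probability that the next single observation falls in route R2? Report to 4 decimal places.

0.6047

The Dirichlet prior is conjugate to the Multinomial likelihood: each posterior αⱼ = prior αⱼ + observed count nⱼ.
Posterior concentration: (34.8, 82.3, 19.0), total = 136.1.
P(next = R2 | data) = α_{R2}/Σα = 0.6047.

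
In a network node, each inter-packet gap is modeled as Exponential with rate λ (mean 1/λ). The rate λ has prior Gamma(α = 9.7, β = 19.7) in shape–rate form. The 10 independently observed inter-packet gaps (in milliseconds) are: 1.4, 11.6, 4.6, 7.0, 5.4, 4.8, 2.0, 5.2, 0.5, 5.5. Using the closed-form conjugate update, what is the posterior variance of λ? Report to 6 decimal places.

With a Gamma(shape α, rate β) prior on the exponential rate λ, the posterior after n observations with total T = Σxᵢ is Gamma(α+n, β+T).
Sum of observations T = 48.0 milliseconds; n = 10.
Posterior: Gamma(9.7+10, 19.7+48.0) = Gamma(19.7, 67.7).
Var = α/β² = 0.004298.

0.004298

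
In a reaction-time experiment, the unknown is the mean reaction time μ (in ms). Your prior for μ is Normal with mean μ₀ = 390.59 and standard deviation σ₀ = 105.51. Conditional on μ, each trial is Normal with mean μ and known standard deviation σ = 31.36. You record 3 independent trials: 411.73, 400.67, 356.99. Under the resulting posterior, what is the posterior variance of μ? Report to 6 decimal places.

318.439393

For Normal data with known variance σ², a Normal(μ₀, σ₀²) prior on μ is conjugate. Posterior precision = 1/σ₀² + n/σ²; posterior mean is the precision-weighted average of μ₀ and x̄.
σ₀² = 105.51² = 11132.3601, σ² = 31.36² = 983.4496; σ² + n·σ₀² = 983.4496 + 3·11132.3601 = 34380.5299.
Posterior precision = 1/σ₀² + n/σ² = 1/11132.3601 + 3/983.4496 = (σ² + n·σ₀²)/(σ₀²σ²) = 34380.5299/(11132.3601·983.4496); posterior variance σₙ² = σ₀²σ²/(σ² + n·σ₀²) = 11132.3601·983.4496/34380.5299 = 318.439393.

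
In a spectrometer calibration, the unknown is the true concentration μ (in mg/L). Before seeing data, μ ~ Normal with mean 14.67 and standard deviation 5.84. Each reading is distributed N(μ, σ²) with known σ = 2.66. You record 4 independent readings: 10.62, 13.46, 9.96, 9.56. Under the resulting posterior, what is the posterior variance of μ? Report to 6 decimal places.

For Normal data with known variance σ², a Normal(μ₀, σ₀²) prior on μ is conjugate. Posterior precision = 1/σ₀² + n/σ²; posterior mean is the precision-weighted average of μ₀ and x̄.
σ₀² = 5.84² = 34.1056, σ² = 2.66² = 7.0756; σ² + n·σ₀² = 7.0756 + 4·34.1056 = 143.498.
Posterior precision = 1/σ₀² + n/σ² = 1/34.1056 + 4/7.0756 = (σ² + n·σ₀²)/(σ₀²σ²) = 143.498/(34.1056·7.0756); posterior variance σₙ² = σ₀²σ²/(σ² + n·σ₀²) = 34.1056·7.0756/143.498 = 1.681679.

1.681679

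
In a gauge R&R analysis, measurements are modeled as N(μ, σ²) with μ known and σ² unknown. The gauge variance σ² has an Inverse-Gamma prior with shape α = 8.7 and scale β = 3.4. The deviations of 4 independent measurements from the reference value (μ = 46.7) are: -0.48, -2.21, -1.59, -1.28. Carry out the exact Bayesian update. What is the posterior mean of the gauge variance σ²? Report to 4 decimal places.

With known mean μ and an Inverse-Gamma(α, β) prior on σ², the Normal likelihood is conjugate: posterior is Inv-Gamma(α + n/2, β + Σ(xᵢ−μ)²/2).
Σ(xᵢ−μ)² = (-0.48)² + (-2.21)² + (-1.59)² + (-1.28)² = 9.2810.
Posterior: Inv-Gamma(8.7 + 4/2, 3.4 + 9.2810/2) = Inv-Gamma(10.70, 8.04050).
E[σ²|data] = β/(α−1) = 8.04050/9.70 = 0.8289.

0.8289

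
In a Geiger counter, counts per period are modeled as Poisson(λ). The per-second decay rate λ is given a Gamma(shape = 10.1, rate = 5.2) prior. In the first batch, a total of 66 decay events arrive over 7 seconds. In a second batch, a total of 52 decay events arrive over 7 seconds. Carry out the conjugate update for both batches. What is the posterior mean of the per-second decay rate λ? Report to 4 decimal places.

6.6719

With a Gamma(shape α, rate β) prior, the Poisson likelihood is conjugate: the posterior is Gamma(α + ΣXᵢ, β + n).
After batch 1: Gamma(α+S, β+n) = Gamma(10.1+66, 5.2+7) = Gamma(76.1, 12.2).
After batch 2: Gamma(α+S, β+n) = Gamma(76.1+52, 12.2+7) = Gamma(128.1, 19.2).
Posterior mean = α/β = 128.1/19.2 = 6.6719.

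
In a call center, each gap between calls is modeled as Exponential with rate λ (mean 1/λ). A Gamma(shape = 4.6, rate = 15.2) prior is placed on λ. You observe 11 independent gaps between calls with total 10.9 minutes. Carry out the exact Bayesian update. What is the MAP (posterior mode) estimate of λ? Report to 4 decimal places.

0.5594

With a Gamma(shape α, rate β) prior on the exponential rate λ, the posterior after n observations with total T = Σxᵢ is Gamma(α+n, β+T).
Posterior: Gamma(4.6+11, 15.2+10.9) = Gamma(15.6, 26.1).
Mode = (α−1)/β = 0.5594.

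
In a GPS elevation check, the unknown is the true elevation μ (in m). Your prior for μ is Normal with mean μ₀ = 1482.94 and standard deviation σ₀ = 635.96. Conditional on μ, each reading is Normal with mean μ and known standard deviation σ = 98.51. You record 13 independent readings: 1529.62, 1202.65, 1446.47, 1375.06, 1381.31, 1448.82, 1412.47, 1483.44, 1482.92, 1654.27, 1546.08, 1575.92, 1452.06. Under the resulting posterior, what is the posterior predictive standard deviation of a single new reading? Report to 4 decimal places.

For Normal data with known variance σ², a Normal(μ₀, σ₀²) prior on μ is conjugate. Posterior precision = 1/σ₀² + n/σ²; posterior mean is the precision-weighted average of μ₀ and x̄.
σ₀² = 635.96² = 404445.1216, σ² = 98.51² = 9704.2201; σ² + n·σ₀² = 9704.2201 + 13·404445.1216 = 5267490.8009.
Posterior precision = 1/σ₀² + n/σ² = 1/404445.1216 + 13/9704.2201 = (σ² + n·σ₀²)/(σ₀²σ²) = 5267490.8009/(404445.1216·9704.2201); posterior variance σₙ² = σ₀²σ²/(σ² + n·σ₀²) = 404445.1216·9704.2201/5267490.8009 = 745.103243.
Predictive variance for one new observation = σₙ² + σ² = 404445.1216·9704.2201/5267490.8009 + 9704.2201 = σ²·(σ₀² + 5267490.8009)/5267490.8009 = 9704.2201·5671935.9225/5267490.8009 = 10449.323343; SD = √(9704.2201·5671935.9225/5267490.8009) = 102.2219.

102.2219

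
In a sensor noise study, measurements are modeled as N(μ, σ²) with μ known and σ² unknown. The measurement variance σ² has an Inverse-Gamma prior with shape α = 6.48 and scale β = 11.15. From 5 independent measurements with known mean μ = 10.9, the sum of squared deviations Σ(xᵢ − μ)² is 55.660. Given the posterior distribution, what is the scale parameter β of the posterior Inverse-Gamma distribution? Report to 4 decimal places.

38.9800

With known mean μ and an Inverse-Gamma(α, β) prior on σ², the Normal likelihood is conjugate: posterior is Inv-Gamma(α + n/2, β + Σ(xᵢ−μ)²/2).
Posterior: Inv-Gamma(6.48 + 5/2, 11.15 + 55.660/2) = Inv-Gamma(8.98, 38.9800).
Posterior β = 38.9800.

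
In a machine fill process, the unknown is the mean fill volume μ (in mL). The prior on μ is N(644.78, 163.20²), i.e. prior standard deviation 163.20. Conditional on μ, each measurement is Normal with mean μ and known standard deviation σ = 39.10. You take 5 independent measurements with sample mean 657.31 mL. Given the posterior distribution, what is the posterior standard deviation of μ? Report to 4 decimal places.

17.3865

For Normal data with known variance σ², a Normal(μ₀, σ₀²) prior on μ is conjugate. Posterior precision = 1/σ₀² + n/σ²; posterior mean is the precision-weighted average of μ₀ and x̄.
σ₀² = 163.20² = 26634.24, σ² = 39.10² = 1528.81; σ² + n·σ₀² = 1528.81 + 5·26634.24 = 134700.01.
Posterior precision = 1/σ₀² + n/σ² = 1/26634.24 + 5/1528.81 = (σ² + n·σ₀²)/(σ₀²σ²) = 134700.01/(26634.24·1528.81); posterior variance σₙ² = σ₀²σ²/(σ² + n·σ₀²) = 26634.24·1528.81/134700.01 = 302.291681.
Posterior SD = √σₙ² = √(26634.24·1528.81/134700.01) = 17.3865.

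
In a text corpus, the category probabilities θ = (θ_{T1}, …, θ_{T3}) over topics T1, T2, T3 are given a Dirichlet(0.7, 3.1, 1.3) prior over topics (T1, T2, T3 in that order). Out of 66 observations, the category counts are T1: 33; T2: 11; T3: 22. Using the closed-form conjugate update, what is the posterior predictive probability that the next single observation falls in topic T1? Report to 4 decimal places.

0.4740

The Dirichlet prior is conjugate to the Multinomial likelihood: each posterior αⱼ = prior αⱼ + observed count nⱼ.
Posterior concentration: (33.7, 14.1, 23.3), total = 71.1.
P(next = T1 | data) = α_{T1}/Σα = 0.4740.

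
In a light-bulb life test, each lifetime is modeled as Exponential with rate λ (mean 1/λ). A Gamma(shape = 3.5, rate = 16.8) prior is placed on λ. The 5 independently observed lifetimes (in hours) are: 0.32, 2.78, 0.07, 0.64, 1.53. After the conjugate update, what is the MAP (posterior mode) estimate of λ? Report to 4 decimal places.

With a Gamma(shape α, rate β) prior on the exponential rate λ, the posterior after n observations with total T = Σxᵢ is Gamma(α+n, β+T).
Sum of observations T = 5.34 hours; n = 5.
Posterior: Gamma(3.5+5, 16.8+5.34) = Gamma(8.5, 22.14).
Mode = (α−1)/β = 0.3388.

0.3388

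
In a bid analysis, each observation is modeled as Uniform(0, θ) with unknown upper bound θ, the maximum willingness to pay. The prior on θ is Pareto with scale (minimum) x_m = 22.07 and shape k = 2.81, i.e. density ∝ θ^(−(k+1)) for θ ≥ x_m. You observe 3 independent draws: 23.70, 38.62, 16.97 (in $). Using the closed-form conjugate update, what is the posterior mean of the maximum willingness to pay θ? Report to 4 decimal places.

46.6491

A Pareto(scale x_m, shape k) prior on the upper bound θ of Uniform(0, θ) is conjugate: posterior is Pareto(max(x_m, max xᵢ), k + n).
Sample maximum = 38.62; prior scale x_m = 22.07 → posterior scale = max = 38.62.
Posterior shape = 2.81 + 3 = 5.81.
E[θ|data] = k·x_m/(k−1) = 5.81·38.62/4.81 = 46.6491.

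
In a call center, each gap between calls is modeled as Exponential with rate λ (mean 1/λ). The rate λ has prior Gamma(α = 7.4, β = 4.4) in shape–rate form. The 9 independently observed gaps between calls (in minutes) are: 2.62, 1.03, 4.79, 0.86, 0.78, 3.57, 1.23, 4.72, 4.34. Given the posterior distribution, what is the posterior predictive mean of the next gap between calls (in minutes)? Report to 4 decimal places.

1.8403

With a Gamma(shape α, rate β) prior on the exponential rate λ, the posterior after n observations with total T = Σxᵢ is Gamma(α+n, β+T).
Sum of observations T = 23.94 minutes; n = 9.
Posterior: Gamma(7.4+9, 4.4+23.94) = Gamma(16.4, 28.34).
The predictive distribution for the next observation is Lomax; its mean is β/(α−1) = 28.34/15.4 = 1.8403.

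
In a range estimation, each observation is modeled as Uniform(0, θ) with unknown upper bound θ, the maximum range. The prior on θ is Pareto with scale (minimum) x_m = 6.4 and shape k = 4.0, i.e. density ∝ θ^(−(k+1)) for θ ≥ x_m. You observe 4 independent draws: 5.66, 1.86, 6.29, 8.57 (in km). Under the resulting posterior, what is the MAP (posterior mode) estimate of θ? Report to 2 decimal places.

8.57

A Pareto(scale x_m, shape k) prior on the upper bound θ of Uniform(0, θ) is conjugate: posterior is Pareto(max(x_m, max xᵢ), k + n).
Sample maximum = 8.57; prior scale x_m = 6.4 → posterior scale = max = 8.57.
Posterior shape = 4.0 + 4 = 8.0.
The Pareto density is decreasing on [x_m, ∞), so the mode is x_m = 8.57.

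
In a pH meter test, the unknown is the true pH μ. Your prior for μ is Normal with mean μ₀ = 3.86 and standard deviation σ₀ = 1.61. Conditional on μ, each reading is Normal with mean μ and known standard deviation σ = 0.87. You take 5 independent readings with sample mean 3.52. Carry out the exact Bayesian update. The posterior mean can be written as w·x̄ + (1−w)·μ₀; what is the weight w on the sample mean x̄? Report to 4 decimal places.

0.9448

For Normal data with known variance σ², a Normal(μ₀, σ₀²) prior on μ is conjugate. Posterior precision = 1/σ₀² + n/σ²; posterior mean is the precision-weighted average of μ₀ and x̄.
σ₀² = 1.61² = 2.5921, σ² = 0.87² = 0.7569. Prior precision 1/σ₀² = 1/2.5921; data precision n/σ² = 5/0.7569.
w = (n/σ²)/(1/σ₀² + n/σ²) = n·σ₀²/(σ² + n·σ₀²) = 5·2.5921/(0.7569 + 5·2.5921) = 12.9605/13.7174 = 0.9448.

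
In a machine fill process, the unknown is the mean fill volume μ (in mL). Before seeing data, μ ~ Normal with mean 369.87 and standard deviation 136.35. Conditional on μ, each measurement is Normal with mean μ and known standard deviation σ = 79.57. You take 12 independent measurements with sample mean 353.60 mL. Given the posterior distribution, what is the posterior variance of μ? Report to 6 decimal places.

513.055080

For Normal data with known variance σ², a Normal(μ₀, σ₀²) prior on μ is conjugate. Posterior precision = 1/σ₀² + n/σ²; posterior mean is the precision-weighted average of μ₀ and x̄.
σ₀² = 136.35² = 18591.3225, σ² = 79.57² = 6331.3849; σ² + n·σ₀² = 6331.3849 + 12·18591.3225 = 229427.2549.
Posterior precision = 1/σ₀² + n/σ² = 1/18591.3225 + 12/6331.3849 = (σ² + n·σ₀²)/(σ₀²σ²) = 229427.2549/(18591.3225·6331.3849); posterior variance σₙ² = σ₀²σ²/(σ² + n·σ₀²) = 18591.3225·6331.3849/229427.2549 = 513.055080.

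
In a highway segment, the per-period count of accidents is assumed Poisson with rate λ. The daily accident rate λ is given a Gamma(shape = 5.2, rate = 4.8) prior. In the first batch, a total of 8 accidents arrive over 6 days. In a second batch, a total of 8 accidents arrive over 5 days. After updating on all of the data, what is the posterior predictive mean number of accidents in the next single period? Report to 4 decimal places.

With a Gamma(shape α, rate β) prior, the Poisson likelihood is conjugate: the posterior is Gamma(α + ΣXᵢ, β + n).
After batch 1: Gamma(α+S, β+n) = Gamma(5.2+8, 4.8+6) = Gamma(13.2, 10.8).
After batch 2: Gamma(α+S, β+n) = Gamma(13.2+8, 10.8+5) = Gamma(21.2, 15.8).
The predictive distribution for one future period is NegBinom with mean α/β = 1.3418.

1.3418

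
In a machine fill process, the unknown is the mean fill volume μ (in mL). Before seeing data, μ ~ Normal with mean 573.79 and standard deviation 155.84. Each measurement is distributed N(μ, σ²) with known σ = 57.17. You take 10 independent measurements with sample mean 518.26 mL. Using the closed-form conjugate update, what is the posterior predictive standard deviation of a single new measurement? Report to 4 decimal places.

59.9242

For Normal data with known variance σ², a Normal(μ₀, σ₀²) prior on μ is conjugate. Posterior precision = 1/σ₀² + n/σ²; posterior mean is the precision-weighted average of μ₀ and x̄.
σ₀² = 155.84² = 24286.1056, σ² = 57.17² = 3268.4089; σ² + n·σ₀² = 3268.4089 + 10·24286.1056 = 246129.4649.
Posterior precision = 1/σ₀² + n/σ² = 1/24286.1056 + 10/3268.4089 = (σ² + n·σ₀²)/(σ₀²σ²) = 246129.4649/(24286.1056·3268.4089); posterior variance σₙ² = σ₀²σ²/(σ² + n·σ₀²) = 24286.1056·3268.4089/246129.4649 = 322.500696.
Predictive variance for one new observation = σₙ² + σ² = 24286.1056·3268.4089/246129.4649 + 3268.4089 = σ²·(σ₀² + 246129.4649)/246129.4649 = 3268.4089·270415.5705/246129.4649 = 3590.909596; SD = √(3268.4089·270415.5705/246129.4649) = 59.9242.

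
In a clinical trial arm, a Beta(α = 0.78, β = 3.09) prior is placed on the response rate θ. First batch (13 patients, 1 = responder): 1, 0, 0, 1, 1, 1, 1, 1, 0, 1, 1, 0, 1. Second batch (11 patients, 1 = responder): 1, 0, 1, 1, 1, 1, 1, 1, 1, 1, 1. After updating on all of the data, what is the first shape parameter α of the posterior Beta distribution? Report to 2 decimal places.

19.78

The Beta prior is conjugate to a Binomial/Bernoulli likelihood; the update adds successes to α and failures to β.
After batch 1: Beta(0.78+9, 3.09+4) = Beta(9.78, 7.09).
After batch 2: Beta(9.78+10, 7.09+1) = Beta(19.78, 8.09).
Posterior α = 19.78.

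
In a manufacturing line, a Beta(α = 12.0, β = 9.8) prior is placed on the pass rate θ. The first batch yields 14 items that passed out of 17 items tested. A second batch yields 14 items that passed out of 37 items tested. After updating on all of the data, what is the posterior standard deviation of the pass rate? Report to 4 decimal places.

0.0570

The Beta prior is conjugate to a Binomial/Bernoulli likelihood; the update adds successes to α and failures to β.
After batch 1: Beta(12.0+14, 9.8+3) = Beta(26.0, 12.8).
After batch 2: Beta(26.0+14, 12.8+23) = Beta(40.0, 35.8).
Var = αβ/((α+β)²(α+β+1)) = 40.0·35.8/(75.8²·76.8) = 0.00324521; SD = √0.00324521 = 0.0570.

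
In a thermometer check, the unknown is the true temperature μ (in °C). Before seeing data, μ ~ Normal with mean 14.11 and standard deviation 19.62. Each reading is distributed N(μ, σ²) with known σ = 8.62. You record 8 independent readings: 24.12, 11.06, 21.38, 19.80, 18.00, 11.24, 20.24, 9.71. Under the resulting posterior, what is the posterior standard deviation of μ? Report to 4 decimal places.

For Normal data with known variance σ², a Normal(μ₀, σ₀²) prior on μ is conjugate. Posterior precision = 1/σ₀² + n/σ²; posterior mean is the precision-weighted average of μ₀ and x̄.
σ₀² = 19.62² = 384.9444, σ² = 8.62² = 74.3044; σ² + n·σ₀² = 74.3044 + 8·384.9444 = 3153.8596.
Posterior precision = 1/σ₀² + n/σ² = 1/384.9444 + 8/74.3044 = (σ² + n·σ₀²)/(σ₀²σ²) = 3153.8596/(384.9444·74.3044); posterior variance σₙ² = σ₀²σ²/(σ² + n·σ₀²) = 384.9444·74.3044/3153.8596 = 9.069225.
Posterior SD = √σₙ² = √(384.9444·74.3044/3153.8596) = 3.0115.

3.0115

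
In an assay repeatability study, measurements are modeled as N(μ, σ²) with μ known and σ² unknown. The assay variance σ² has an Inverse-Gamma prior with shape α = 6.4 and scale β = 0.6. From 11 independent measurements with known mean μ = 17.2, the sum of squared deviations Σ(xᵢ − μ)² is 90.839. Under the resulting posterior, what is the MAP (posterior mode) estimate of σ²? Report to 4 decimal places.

3.5674

With known mean μ and an Inverse-Gamma(α, β) prior on σ², the Normal likelihood is conjugate: posterior is Inv-Gamma(α + n/2, β + Σ(xᵢ−μ)²/2).
Posterior: Inv-Gamma(6.4 + 11/2, 0.6 + 90.839/2) = Inv-Gamma(11.90, 46.0195).
Mode = β/(α+1) = 46.0195/12.90 = 3.5674.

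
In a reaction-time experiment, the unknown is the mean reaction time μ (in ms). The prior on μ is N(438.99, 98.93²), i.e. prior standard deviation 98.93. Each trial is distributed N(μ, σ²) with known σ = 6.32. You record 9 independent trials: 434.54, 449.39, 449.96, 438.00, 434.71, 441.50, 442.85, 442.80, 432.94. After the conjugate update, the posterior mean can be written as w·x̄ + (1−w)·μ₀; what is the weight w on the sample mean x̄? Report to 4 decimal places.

For Normal data with known variance σ², a Normal(μ₀, σ₀²) prior on μ is conjugate. Posterior precision = 1/σ₀² + n/σ²; posterior mean is the precision-weighted average of μ₀ and x̄.
σ₀² = 98.93² = 9787.1449, σ² = 6.32² = 39.9424. Prior precision 1/σ₀² = 1/9787.1449; data precision n/σ² = 9/39.9424.
w = (n/σ²)/(1/σ₀² + n/σ²) = n·σ₀²/(σ² + n·σ₀²) = 9·9787.1449/(39.9424 + 9·9787.1449) = 88084.3041/88124.2465 = 0.9995.

0.9995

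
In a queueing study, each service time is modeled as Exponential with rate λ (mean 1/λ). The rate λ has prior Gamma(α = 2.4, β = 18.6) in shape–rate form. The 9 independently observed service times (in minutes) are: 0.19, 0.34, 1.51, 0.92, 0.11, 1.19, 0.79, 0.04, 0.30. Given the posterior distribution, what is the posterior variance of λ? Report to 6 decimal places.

With a Gamma(shape α, rate β) prior on the exponential rate λ, the posterior after n observations with total T = Σxᵢ is Gamma(α+n, β+T).
Sum of observations T = 5.39 minutes; n = 9.
Posterior: Gamma(2.4+9, 18.6+5.39) = Gamma(11.4, 23.99).
Var = α/β² = 0.019808.

0.019808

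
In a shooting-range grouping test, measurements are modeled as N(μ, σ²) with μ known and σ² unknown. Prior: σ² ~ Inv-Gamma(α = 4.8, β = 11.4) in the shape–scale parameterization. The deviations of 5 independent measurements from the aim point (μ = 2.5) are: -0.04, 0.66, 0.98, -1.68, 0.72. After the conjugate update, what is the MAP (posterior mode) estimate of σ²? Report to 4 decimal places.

With known mean μ and an Inverse-Gamma(α, β) prior on σ², the Normal likelihood is conjugate: posterior is Inv-Gamma(α + n/2, β + Σ(xᵢ−μ)²/2).
Σ(xᵢ−μ)² = (-0.04)² + (0.66)² + (0.98)² + (-1.68)² + (0.72)² = 4.7384.
Posterior: Inv-Gamma(4.8 + 5/2, 11.4 + 4.7384/2) = Inv-Gamma(7.30, 13.76920).
Mode = β/(α+1) = 13.76920/8.30 = 1.6589.

1.6589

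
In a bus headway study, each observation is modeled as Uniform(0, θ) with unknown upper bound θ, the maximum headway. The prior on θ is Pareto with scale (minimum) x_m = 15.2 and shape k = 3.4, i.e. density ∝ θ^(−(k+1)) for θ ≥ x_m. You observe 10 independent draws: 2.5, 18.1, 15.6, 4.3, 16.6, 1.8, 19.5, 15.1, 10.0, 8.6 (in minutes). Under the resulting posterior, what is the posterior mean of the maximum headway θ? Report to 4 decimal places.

21.0726

A Pareto(scale x_m, shape k) prior on the upper bound θ of Uniform(0, θ) is conjugate: posterior is Pareto(max(x_m, max xᵢ), k + n).
Sample maximum = 19.5; prior scale x_m = 15.2 → posterior scale = max = 19.5.
Posterior shape = 3.4 + 10 = 13.4.
E[θ|data] = k·x_m/(k−1) = 13.4·19.5/12.4 = 21.0726.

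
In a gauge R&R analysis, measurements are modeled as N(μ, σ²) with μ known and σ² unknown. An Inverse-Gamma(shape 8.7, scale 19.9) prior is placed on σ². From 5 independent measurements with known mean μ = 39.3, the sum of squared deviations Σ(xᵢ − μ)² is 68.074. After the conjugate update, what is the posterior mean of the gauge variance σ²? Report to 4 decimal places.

With known mean μ and an Inverse-Gamma(α, β) prior on σ², the Normal likelihood is conjugate: posterior is Inv-Gamma(α + n/2, β + Σ(xᵢ−μ)²/2).
Posterior: Inv-Gamma(8.7 + 5/2, 19.9 + 68.074/2) = Inv-Gamma(11.20, 53.9370).
E[σ²|data] = β/(α−1) = 53.9370/10.20 = 5.2879.

5.2879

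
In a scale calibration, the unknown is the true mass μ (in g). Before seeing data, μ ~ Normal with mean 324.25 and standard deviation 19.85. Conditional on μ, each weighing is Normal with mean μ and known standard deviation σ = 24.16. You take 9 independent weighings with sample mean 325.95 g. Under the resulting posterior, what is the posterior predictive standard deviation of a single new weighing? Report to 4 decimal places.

25.2863

For Normal data with known variance σ², a Normal(μ₀, σ₀²) prior on μ is conjugate. Posterior precision = 1/σ₀² + n/σ²; posterior mean is the precision-weighted average of μ₀ and x̄.
σ₀² = 19.85² = 394.0225, σ² = 24.16² = 583.7056; σ² + n·σ₀² = 583.7056 + 9·394.0225 = 4129.9081.
Posterior precision = 1/σ₀² + n/σ² = 1/394.0225 + 9/583.7056 = (σ² + n·σ₀²)/(σ₀²σ²) = 4129.9081/(394.0225·583.7056); posterior variance σₙ² = σ₀²σ²/(σ² + n·σ₀²) = 394.0225·583.7056/4129.9081 = 55.689651.
Predictive variance for one new observation = σₙ² + σ² = 394.0225·583.7056/4129.9081 + 583.7056 = σ²·(σ₀² + 4129.9081)/4129.9081 = 583.7056·4523.9306/4129.9081 = 639.395251; SD = √(583.7056·4523.9306/4129.9081) = 25.2863.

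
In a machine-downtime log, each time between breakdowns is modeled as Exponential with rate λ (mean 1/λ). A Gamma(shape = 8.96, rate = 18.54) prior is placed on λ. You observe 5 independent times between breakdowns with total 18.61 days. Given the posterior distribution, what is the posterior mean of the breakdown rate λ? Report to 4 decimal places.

With a Gamma(shape α, rate β) prior on the exponential rate λ, the posterior after n observations with total T = Σxᵢ is Gamma(α+n, β+T).
Posterior: Gamma(8.96+5, 18.54+18.61) = Gamma(13.96, 37.15).
Posterior mean of λ = α/β = 13.96/37.15 = 0.3758.

0.3758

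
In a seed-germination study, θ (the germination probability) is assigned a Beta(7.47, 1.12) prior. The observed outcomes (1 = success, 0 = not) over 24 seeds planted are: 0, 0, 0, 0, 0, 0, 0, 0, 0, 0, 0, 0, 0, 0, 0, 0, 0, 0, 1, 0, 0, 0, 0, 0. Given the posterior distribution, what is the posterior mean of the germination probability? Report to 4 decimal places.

The Beta prior is conjugate to a Binomial/Bernoulli likelihood; the update adds successes to α and failures to β.
Posterior: Beta(α+k, β+n−k) = Beta(7.47+1, 1.12+23) = Beta(8.47, 24.12).
Posterior mean = α/(α+β) = 8.47/32.59 = 0.2599.

0.2599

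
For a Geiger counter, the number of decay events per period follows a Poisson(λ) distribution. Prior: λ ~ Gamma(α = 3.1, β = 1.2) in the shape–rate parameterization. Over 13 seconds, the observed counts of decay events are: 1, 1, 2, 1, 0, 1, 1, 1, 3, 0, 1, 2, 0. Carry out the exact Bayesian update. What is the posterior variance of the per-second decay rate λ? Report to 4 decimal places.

0.0848

With a Gamma(shape α, rate β) prior, the Poisson likelihood is conjugate: the posterior is Gamma(α + ΣXᵢ, β + n).
Sum of counts S = 14 over n = 13 seconds.
Posterior: Gamma(α+S, β+n) = Gamma(3.1+14, 1.2+13) = Gamma(17.1, 14.2).
Var = α/β² = 17.1/14.2² = 0.0848.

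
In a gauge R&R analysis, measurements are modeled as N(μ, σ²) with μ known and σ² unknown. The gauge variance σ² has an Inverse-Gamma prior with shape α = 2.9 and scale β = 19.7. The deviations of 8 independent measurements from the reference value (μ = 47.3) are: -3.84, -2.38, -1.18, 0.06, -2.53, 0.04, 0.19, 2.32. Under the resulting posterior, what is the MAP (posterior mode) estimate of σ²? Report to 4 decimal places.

4.6220

With known mean μ and an Inverse-Gamma(α, β) prior on σ², the Normal likelihood is conjugate: posterior is Inv-Gamma(α + n/2, β + Σ(xᵢ−μ)²/2).
Σ(xᵢ−μ)² = (-3.84)² + (-2.38)² + (-1.18)² + (0.06)² + (-2.53)² + (0.04)² + (0.19)² + (2.32)² = 33.6270.
Posterior: Inv-Gamma(2.9 + 8/2, 19.7 + 33.6270/2) = Inv-Gamma(6.90, 36.51350).
Mode = β/(α+1) = 36.51350/7.90 = 4.6220.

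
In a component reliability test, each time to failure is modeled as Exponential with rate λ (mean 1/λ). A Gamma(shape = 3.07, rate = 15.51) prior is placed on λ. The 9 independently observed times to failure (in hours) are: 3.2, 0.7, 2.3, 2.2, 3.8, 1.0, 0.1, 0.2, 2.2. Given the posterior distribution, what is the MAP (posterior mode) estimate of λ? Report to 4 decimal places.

With a Gamma(shape α, rate β) prior on the exponential rate λ, the posterior after n observations with total T = Σxᵢ is Gamma(α+n, β+T).
Sum of observations T = 15.7 hours; n = 9.
Posterior: Gamma(3.07+9, 15.51+15.7) = Gamma(12.07, 31.21).
Mode = (α−1)/β = 0.3547.

0.3547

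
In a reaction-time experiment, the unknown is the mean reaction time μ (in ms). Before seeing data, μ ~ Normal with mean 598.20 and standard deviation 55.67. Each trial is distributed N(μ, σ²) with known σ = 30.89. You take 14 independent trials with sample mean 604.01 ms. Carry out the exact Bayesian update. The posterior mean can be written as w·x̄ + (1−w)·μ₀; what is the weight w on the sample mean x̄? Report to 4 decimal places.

0.9785

For Normal data with known variance σ², a Normal(μ₀, σ₀²) prior on μ is conjugate. Posterior precision = 1/σ₀² + n/σ²; posterior mean is the precision-weighted average of μ₀ and x̄.
σ₀² = 55.67² = 3099.1489, σ² = 30.89² = 954.1921. Prior precision 1/σ₀² = 1/3099.1489; data precision n/σ² = 14/954.1921.
w = (n/σ²)/(1/σ₀² + n/σ²) = n·σ₀²/(σ² + n·σ₀²) = 14·3099.1489/(954.1921 + 14·3099.1489) = 43388.0846/44342.2767 = 0.9785.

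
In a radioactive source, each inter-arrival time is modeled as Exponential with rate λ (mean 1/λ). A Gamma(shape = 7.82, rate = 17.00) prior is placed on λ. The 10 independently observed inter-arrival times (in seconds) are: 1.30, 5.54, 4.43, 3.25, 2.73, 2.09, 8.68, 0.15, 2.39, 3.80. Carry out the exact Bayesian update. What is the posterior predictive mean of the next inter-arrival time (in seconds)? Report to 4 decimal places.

3.0535

With a Gamma(shape α, rate β) prior on the exponential rate λ, the posterior after n observations with total T = Σxᵢ is Gamma(α+n, β+T).
Sum of observations T = 34.36 seconds; n = 10.
Posterior: Gamma(7.82+10, 17.00+34.36) = Gamma(17.82, 51.36).
The predictive distribution for the next observation is Lomax; its mean is β/(α−1) = 51.36/16.82 = 3.0535.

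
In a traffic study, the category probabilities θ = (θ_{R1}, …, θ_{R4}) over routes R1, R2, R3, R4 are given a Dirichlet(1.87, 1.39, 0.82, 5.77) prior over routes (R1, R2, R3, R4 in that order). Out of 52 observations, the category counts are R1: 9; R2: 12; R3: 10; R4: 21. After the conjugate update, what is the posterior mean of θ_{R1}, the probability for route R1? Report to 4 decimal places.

The Dirichlet prior is conjugate to the Multinomial likelihood: each posterior αⱼ = prior αⱼ + observed count nⱼ.
Posterior concentration: (10.87, 13.39, 10.82, 26.77), total = 61.85.
E[θ_{R1}|data] = α_{R1}/Σα = 10.87/61.85 = 0.1757.

0.1757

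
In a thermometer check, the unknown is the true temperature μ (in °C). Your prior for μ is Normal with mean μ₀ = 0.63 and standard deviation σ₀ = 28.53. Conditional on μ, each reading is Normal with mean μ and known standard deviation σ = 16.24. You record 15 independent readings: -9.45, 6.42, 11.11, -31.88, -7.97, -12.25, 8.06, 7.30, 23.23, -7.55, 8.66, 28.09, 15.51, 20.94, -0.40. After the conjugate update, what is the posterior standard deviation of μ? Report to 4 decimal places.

4.1486

For Normal data with known variance σ², a Normal(μ₀, σ₀²) prior on μ is conjugate. Posterior precision = 1/σ₀² + n/σ²; posterior mean is the precision-weighted average of μ₀ and x̄.
σ₀² = 28.53² = 813.9609, σ² = 16.24² = 263.7376; σ² + n·σ₀² = 263.7376 + 15·813.9609 = 12473.1511.
Posterior precision = 1/σ₀² + n/σ² = 1/813.9609 + 15/263.7376 = (σ² + n·σ₀²)/(σ₀²σ²) = 12473.1511/(813.9609·263.7376); posterior variance σₙ² = σ₀²σ²/(σ² + n·σ₀²) = 813.9609·263.7376/12473.1511 = 17.210735.
Posterior SD = √σₙ² = √(813.9609·263.7376/12473.1511) = 4.1486.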